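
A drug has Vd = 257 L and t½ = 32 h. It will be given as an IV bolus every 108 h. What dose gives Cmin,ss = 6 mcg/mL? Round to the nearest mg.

τ/t½ = 108/32 ≈ 3.375, so f = (1/2)^(108/32) ≈ 0.096388.
Cmin,ss = (D/Vd)·f/(1−f), so D = Cmin,ss·Vd·(1−f)/f.
D = 6 × 257 × (1−f)/f ≈ 6 × 257 × 9.37474 ≈ 14455.85 mg.

14456 mg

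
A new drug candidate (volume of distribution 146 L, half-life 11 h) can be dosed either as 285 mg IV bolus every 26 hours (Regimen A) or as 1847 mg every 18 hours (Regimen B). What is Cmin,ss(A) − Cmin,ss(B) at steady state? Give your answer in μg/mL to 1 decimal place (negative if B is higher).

Regimen A: f = (1/2)^(26/11) ≈ 0.1943; Cmin,ss = (285/146)·f/(1−f) ≈ 0.471 μg/mL.
Regimen B: f = (1/2)^(18/11) ≈ 0.3217; Cmin,ss = (1847/146)·f/(1−f) ≈ 6.000 μg/mL.
Difference ≈ 0.471 − 6.000 ≈ -5.529 μg/mL.

-5.5 μg/mL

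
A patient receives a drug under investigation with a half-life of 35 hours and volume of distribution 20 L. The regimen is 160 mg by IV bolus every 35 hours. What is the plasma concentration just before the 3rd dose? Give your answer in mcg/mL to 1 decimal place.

f = (1/2)^(τ/t½) = (1/2)^(35/35) ≈ 0.5000.
C₀ = D/Vd = 160/20 ≈ 8.000 mcg/mL.
Before the 3rd dose, 2 doses have been given. Superposition: Cmin = C₀·(f + f²).
≈ 8.000 × (0.5000 + 0.2500) ≈ 8.000 × 0.7500 ≈ 6.000 mcg/mL.

6.0 mcg/mL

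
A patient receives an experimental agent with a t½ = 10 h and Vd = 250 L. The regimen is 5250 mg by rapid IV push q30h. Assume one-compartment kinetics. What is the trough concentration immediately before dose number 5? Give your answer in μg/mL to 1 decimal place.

3.0 μg/mL

f = (1/2)^(τ/t½) = (1/2)^(30/10) ≈ 0.1250.
C₀ = D/Vd = 5250/250 ≈ 21.000 μg/mL.
Before the 5th dose, 4 doses have been given. Superposition: Cmin = C₀·(f + f² + … + f^4).
≈ 21.000 × (0.1250 + 0.0156 + 0.0020 + 0.0002) ≈ 21.000 × 0.1428 ≈ 2.999 μg/mL.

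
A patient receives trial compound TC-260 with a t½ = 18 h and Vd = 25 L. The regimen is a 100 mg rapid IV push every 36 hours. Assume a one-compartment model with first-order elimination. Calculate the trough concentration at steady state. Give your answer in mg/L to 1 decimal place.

1.3 mg/L

The dosing interval is 2 half-lives, so f = 2^(−2) = 0.25.
At steady state, R = 1/(1 − 0.25) = 4/3.
Single-dose peak C₀ = D/Vd = 100/25 = 4 mg/L.
Steady-state peak Cmax,ss = C₀·R = 4 × 4/3 ≈ 5.333 mg/L.
Steady-state trough Cmin,ss = Cmax,ss·f ≈ 5.333 × 0.25 ≈ 1.333 mg/L.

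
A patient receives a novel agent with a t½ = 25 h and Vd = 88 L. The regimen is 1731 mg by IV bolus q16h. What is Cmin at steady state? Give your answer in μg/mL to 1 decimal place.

τ/t½ = 16/25 ≈ 0.64, so fraction remaining f = (1/2)^(16/25) ≈ 0.6417.
Accumulation ratio R = 1/(1 − f) ≈ 1/0.3583 ≈ 2.7910.
Each bolus raises the concentration by D/Vd = 1731/88 ≈ 19.670 μg/mL.
Cmax,ss = C₀/(1 − f) ≈ 19.670/0.3583 ≈ 54.898 μg/mL.
One interval later, Cmin,ss = Cmax,ss·e^(−kτ) ≈ 54.898 × 0.6417 ≈ 35.228 μg/mL.

35.2 μg/mL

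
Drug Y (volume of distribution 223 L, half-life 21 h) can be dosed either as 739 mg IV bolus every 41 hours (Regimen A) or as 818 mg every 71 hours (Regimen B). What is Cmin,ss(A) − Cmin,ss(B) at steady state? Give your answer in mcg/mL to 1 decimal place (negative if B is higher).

Regimen A: f = (1/2)^(41/21) ≈ 0.2584; Cmin,ss = (739/223)·f/(1−f) ≈ 1.155 mcg/mL.
Regimen B: f = (1/2)^(71/21) ≈ 0.0960; Cmin,ss = (818/223)·f/(1−f) ≈ 0.390 mcg/mL.
Difference ≈ 1.155 − 0.390 ≈ 0.765 mcg/mL.

0.8 mcg/mL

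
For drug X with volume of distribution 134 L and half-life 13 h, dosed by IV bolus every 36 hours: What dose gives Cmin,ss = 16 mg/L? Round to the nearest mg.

12473 mg

τ/t½ = 36/13 ≈ 2.7692, so f = (1/2)^(36/13) ≈ 0.146683.
Cmin,ss = (D/Vd)·f/(1−f), so D = Cmin,ss·Vd·(1−f)/f.
D = 16 × 134 × (1−f)/f ≈ 16 × 134 × 5.81742 ≈ 12472.55 mg.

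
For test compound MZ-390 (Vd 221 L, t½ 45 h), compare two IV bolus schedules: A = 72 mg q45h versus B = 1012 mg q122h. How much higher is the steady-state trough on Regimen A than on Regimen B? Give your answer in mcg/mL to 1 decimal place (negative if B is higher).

-0.5 mcg/mL

Regimen A: f = (1/2)^(45/45) ≈ 0.5000; Cmin,ss = (72/221)·f/(1−f) ≈ 0.326 mcg/mL.
Regimen B: f = (1/2)^(122/45) ≈ 0.1527; Cmin,ss = (1012/221)·f/(1−f) ≈ 0.825 mcg/mL.
Difference ≈ 0.326 − 0.825 ≈ -0.499 mcg/mL.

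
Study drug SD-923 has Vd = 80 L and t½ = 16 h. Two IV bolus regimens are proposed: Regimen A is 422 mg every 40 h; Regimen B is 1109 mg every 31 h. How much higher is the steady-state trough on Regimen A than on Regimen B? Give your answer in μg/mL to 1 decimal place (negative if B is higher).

-3.8 μg/mL

Regimen A: f = (1/2)^(40/16) ≈ 0.1768; Cmin,ss = (422/80)·f/(1−f) ≈ 1.133 μg/mL.
Regimen B: f = (1/2)^(31/16) ≈ 0.2611; Cmin,ss = (1109/80)·f/(1−f) ≈ 4.898 μg/mL.
Difference ≈ 1.133 − 4.898 ≈ -3.765 μg/mL.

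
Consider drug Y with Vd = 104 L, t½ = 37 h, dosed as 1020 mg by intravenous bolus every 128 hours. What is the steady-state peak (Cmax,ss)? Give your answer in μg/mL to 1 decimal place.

k = ln2/t½ = ln2/37 ≈ 0.018734 h⁻¹; fraction remaining f = e^(−kτ) = e^(−0.018734×128) ≈ 0.0909.
Accumulation ratio R = 1/(1 − f) ≈ 1/0.9091 ≈ 1.1000.
Single-dose peak C₀ = D/Vd = 1020/104 ≈ 9.808 μg/mL.
Cmax,ss = C₀/(1 − f) ≈ 9.808/0.9091 ≈ 10.789 μg/mL.

10.8 μg/mL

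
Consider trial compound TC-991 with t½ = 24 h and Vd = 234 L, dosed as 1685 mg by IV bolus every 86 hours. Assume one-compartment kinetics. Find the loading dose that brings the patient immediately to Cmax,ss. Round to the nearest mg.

1838 mg

f = (1/2)^(86/24) ≈ 0.083427; accumulation ratio R = 1/(1−f) ≈ 1.09102.
Loading dose to hit Cmax,ss on first dose: D_load = D_maint·R ≈ 1685 × 1.09102 ≈ 1838.37 mg.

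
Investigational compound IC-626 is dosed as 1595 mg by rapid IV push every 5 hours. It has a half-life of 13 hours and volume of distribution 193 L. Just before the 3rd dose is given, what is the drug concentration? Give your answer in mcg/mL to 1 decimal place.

f = (1/2)^(τ/t½) = (1/2)^(5/13) ≈ 0.7660.
C₀ = D/Vd = 1595/193 ≈ 8.264 mcg/mL.
Before the 3rd dose, 2 doses have been given. Superposition: Cmin = C₀·(f + f²).
≈ 8.264 × (0.7660 + 0.5868) ≈ 8.264 × 1.3528 ≈ 11.180 mcg/mL.

11.2 mcg/mL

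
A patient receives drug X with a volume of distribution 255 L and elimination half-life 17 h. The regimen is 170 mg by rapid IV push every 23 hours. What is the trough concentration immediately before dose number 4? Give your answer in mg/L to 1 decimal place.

f = (1/2)^(τ/t½) = (1/2)^(23/17) ≈ 0.3915.
C₀ = D/Vd = 170/255 ≈ 0.667 mg/L.
Before the 4th dose, 3 doses have been given. Superposition: Cmin = C₀·(f + f² + … + f^3).
≈ 0.667 × (0.3915 + 0.1533 + 0.0600) ≈ 0.667 × 0.6048 ≈ 0.403 mg/L.

0.4 mg/L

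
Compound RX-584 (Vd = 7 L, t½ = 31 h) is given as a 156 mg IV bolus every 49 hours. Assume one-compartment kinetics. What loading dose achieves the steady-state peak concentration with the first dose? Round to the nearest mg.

f = (1/2)^(49/31) ≈ 0.334332; accumulation ratio R = 1/(1−f) ≈ 1.50225.
Loading dose to hit Cmax,ss on first dose: D_load = D_maint·R ≈ 156 × 1.50225 ≈ 234.35 mg.

234 mg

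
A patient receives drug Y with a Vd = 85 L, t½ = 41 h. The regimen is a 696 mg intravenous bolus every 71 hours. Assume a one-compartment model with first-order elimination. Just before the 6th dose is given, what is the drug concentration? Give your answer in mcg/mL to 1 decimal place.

f = (1/2)^(τ/t½) = (1/2)^(71/41) ≈ 0.3011.
C₀ = D/Vd = 696/85 ≈ 8.188 mcg/mL.
Before the 6th dose, 5 doses have been given. Superposition: Cmin = C₀·(f + f² + … + f^5).
≈ 8.188 × (0.3011 + 0.0907 + 0.0273 + 0.0082 + 0.0025) ≈ 8.188 × 0.4298 ≈ 3.519 mcg/mL.

3.5 mcg/mL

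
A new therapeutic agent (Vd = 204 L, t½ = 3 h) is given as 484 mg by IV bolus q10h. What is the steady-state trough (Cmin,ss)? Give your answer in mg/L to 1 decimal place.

k = ln2/t½ = ln2/3 ≈ 0.231049 h⁻¹; fraction remaining f = e^(−kτ) = e^(−0.231049×10) ≈ 0.0992.
Single-dose peak C₀ = D/Vd = 484/204 ≈ 2.373 mg/L.
Steady-state trough Cmin,ss = C₀·f/(1−f) ≈ 2.373 × 0.0992/0.9008 ≈ 0.261 mg/L.

0.3 mg/L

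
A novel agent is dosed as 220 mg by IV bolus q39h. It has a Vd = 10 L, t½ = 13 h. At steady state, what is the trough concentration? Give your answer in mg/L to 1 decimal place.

3.1 mg/L

The dosing interval is 3 half-lives, so f = 2^(−3) = 0.125.
Accumulation ratio R = 1/(1 − f) = 1/0.875 = 8/7.
Single-dose peak C₀ = D/Vd = 220/10 = 22 mg/L.
Steady-state peak Cmax,ss = C₀·R = 22 × 8/7 ≈ 25.143 mg/L.
Steady-state trough Cmin,ss = Cmax,ss·f ≈ 25.143 × 0.125 ≈ 3.143 mg/L.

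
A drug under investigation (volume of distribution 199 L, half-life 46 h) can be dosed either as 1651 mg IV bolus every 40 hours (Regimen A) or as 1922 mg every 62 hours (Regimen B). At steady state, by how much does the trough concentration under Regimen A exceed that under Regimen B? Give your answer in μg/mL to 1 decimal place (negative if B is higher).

3.8 μg/mL

Regimen A: f = (1/2)^(40/46) ≈ 0.5473; Cmin,ss = (1651/199)·f/(1−f) ≈ 10.030 μg/mL.
Regimen B: f = (1/2)^(62/46) ≈ 0.3929; Cmin,ss = (1922/199)·f/(1−f) ≈ 6.251 μg/mL.
Difference ≈ 10.030 − 6.251 ≈ 3.779 μg/mL.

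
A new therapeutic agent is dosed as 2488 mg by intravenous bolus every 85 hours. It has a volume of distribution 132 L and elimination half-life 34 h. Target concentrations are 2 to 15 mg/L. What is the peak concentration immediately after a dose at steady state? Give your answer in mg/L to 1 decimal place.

Over one 85-h interval, 85/34 ≈ 2.5 half-lives elapse, leaving f ≈ 0.1768 of each dose.
At steady state, accumulation factor R = 1/(1 − e^(−kτ)) ≈ 1.2148.
Each bolus raises the concentration by D/Vd = 2488/132 ≈ 18.848 mg/L.
Cmax,ss = C₀/(1 − f) ≈ 18.848/0.8232 ≈ 22.896 mg/L.
Peak 22.9 mg/L vs MTC 15 mg/L: exceeds toxic threshold.

22.9 mg/L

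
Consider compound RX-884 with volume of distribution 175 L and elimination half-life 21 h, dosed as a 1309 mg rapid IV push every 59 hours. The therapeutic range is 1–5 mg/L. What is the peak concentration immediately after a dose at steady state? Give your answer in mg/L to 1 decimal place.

τ/t½ = 59/21 ≈ 2.8095, so fraction remaining f = (1/2)^(59/21) ≈ 0.1426.
Accumulation ratio R = 1/(1 − f) ≈ 1/0.8574 ≈ 1.1663.
Each bolus raises the concentration by D/Vd = 1309/175 ≈ 7.480 mg/L.
Steady-state peak Cmax,ss = C₀·R ≈ 7.480 × 1.1663 ≈ 8.724 mg/L.
Peak 8.7 mg/L vs MTC 5 mg/L: exceeds toxic threshold.

8.7 mg/L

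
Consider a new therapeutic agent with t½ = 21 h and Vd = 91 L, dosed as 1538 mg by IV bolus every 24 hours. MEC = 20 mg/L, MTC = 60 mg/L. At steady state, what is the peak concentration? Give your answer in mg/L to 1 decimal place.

k = ln2/t½ = ln2/21 ≈ 0.033007 h⁻¹; fraction remaining f = e^(−kτ) = e^(−0.033007×24) ≈ 0.4529.
Accumulation ratio R = 1/(1 − f) ≈ 1/0.5471 ≈ 1.8278.
Each bolus raises the concentration by D/Vd = 1538/91 ≈ 16.901 mg/L.
Steady-state peak Cmax,ss = C₀·R ≈ 16.901 × 1.8278 ≈ 30.892 mg/L.
Peak 30.9 mg/L vs MTC 60 mg/L: below toxic threshold.

30.9 mg/L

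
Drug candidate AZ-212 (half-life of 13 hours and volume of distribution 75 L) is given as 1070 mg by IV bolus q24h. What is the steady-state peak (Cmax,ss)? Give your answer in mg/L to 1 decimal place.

19.8 mg/L

τ/t½ = 24/13 ≈ 1.8462, so fraction remaining f = (1/2)^(24/13) ≈ 0.2781.
Accumulation ratio R = 1/(1 − f) ≈ 1/0.7219 ≈ 1.3852.
Each bolus raises the concentration by D/Vd = 1070/75 ≈ 14.267 mg/L.
Cmax,ss = C₀/(1 − f) ≈ 14.267/0.7219 ≈ 19.763 mg/L.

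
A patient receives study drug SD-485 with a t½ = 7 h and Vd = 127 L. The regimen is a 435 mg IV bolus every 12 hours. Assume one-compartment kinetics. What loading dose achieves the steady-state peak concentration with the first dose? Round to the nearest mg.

f = (1/2)^(12/7) ≈ 0.304753; accumulation ratio R = 1/(1−f) ≈ 1.43834.
Loading dose to hit Cmax,ss on first dose: D_load = D_maint·R ≈ 435 × 1.43834 ≈ 625.68 mg.

626 mg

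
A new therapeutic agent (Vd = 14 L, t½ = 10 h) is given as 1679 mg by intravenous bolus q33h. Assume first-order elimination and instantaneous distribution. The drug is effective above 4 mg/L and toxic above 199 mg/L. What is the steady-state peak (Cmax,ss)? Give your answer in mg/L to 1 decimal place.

k = ln2/t½ = ln2/10 ≈ 0.069315 h⁻¹; fraction remaining f = e^(−kτ) = e^(−0.069315×33) ≈ 0.1015.
At steady state, accumulation factor R = 1/(1 − e^(−kτ)) ≈ 1.1130.
Each bolus raises the concentration by D/Vd = 1679/14 ≈ 119.929 mg/L.
Cmax,ss = C₀/(1 − f) ≈ 119.929/0.8985 ≈ 133.477 mg/L.
Peak 133.5 mg/L vs MTC 199 mg/L: below toxic threshold.

133.5 mg/L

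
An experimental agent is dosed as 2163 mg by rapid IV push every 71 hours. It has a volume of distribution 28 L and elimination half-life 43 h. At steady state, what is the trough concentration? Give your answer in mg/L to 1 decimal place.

Over one 71-h interval, 71/43 ≈ 1.6512 half-lives elapse, leaving f ≈ 0.3184 of each dose.
Each bolus raises the concentration by D/Vd = 2163/28 ≈ 77.250 mg/L.
Steady-state trough Cmin,ss = C₀·f/(1−f) ≈ 77.250 × 0.3184/0.6816 ≈ 36.086 mg/L.

36.1 mg/L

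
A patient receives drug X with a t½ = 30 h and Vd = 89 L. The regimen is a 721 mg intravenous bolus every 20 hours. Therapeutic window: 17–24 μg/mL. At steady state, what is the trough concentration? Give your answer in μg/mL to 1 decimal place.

13.8 μg/mL

Over one 20-h interval, 20/30 ≈ 0.66667 half-lives elapse, leaving f ≈ 0.6300 of each dose.
Accumulation ratio R = 1/(1 − f) ≈ 1/0.3700 ≈ 2.7027.
Each bolus raises the concentration by D/Vd = 721/89 ≈ 8.101 μg/mL.
Steady-state peak Cmax,ss = C₀·R ≈ 8.101 × 2.7027 ≈ 21.895 μg/mL.
Steady-state trough Cmin,ss = Cmax,ss·f ≈ 21.895 × 0.6300 ≈ 13.794 μg/mL.
Trough 13.8 μg/mL vs MEC 17 μg/mL: subtherapeutic.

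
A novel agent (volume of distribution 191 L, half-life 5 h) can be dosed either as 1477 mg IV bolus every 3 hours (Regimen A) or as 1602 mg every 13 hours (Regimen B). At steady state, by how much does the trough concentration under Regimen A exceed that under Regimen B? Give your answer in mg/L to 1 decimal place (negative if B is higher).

Regimen A: f = (1/2)^(3/5) ≈ 0.6598; Cmin,ss = (1477/191)·f/(1−f) ≈ 14.998 mg/L.
Regimen B: f = (1/2)^(13/5) ≈ 0.1649; Cmin,ss = (1602/191)·f/(1−f) ≈ 1.656 mg/L.
Difference ≈ 14.998 − 1.656 ≈ 13.342 mg/L.

13.3 mg/L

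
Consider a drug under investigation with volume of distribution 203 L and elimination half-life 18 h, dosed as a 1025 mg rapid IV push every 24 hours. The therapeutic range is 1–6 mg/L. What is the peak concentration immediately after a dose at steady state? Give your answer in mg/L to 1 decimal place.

8.4 mg/L

Over one 24-h interval, 24/18 ≈ 1.3333 half-lives elapse, leaving f ≈ 0.3969 of each dose.
At steady state, accumulation factor R = 1/(1 − e^(−kτ)) ≈ 1.6581.
Single-dose peak C₀ = D/Vd = 1025/203 ≈ 5.049 mg/L.
Steady-state peak Cmax,ss = C₀·R ≈ 5.049 × 1.6581 ≈ 8.372 mg/L.
Peak 8.4 mg/L vs MTC 6 mg/L: exceeds toxic threshold.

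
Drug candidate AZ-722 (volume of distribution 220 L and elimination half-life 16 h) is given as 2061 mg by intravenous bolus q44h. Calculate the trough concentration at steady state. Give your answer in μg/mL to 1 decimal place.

1.6 μg/mL

τ/t½ = 44/16 ≈ 2.75, so fraction remaining f = (1/2)^(44/16) ≈ 0.1487.
Each bolus raises the concentration by D/Vd = 2061/220 ≈ 9.368 μg/mL.
Steady-state trough Cmin,ss = C₀·f/(1−f) ≈ 9.368 × 0.1487/0.8513 ≈ 1.636 μg/mL.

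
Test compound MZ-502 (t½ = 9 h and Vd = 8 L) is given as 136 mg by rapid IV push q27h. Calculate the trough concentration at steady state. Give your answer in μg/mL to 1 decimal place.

2.4 μg/mL

The dosing interval is 3 half-lives, so f = 2^(−3) = 0.125.
At steady state, R = 1/(1 − 0.125) = 8/7.
Single-dose peak C₀ = D/Vd = 136/8 = 17 μg/mL.
Steady-state peak Cmax,ss = C₀·R = 17 × 8/7 ≈ 19.429 μg/mL.
Steady-state trough Cmin,ss = Cmax,ss·f ≈ 19.429 × 0.125 ≈ 2.429 μg/mL.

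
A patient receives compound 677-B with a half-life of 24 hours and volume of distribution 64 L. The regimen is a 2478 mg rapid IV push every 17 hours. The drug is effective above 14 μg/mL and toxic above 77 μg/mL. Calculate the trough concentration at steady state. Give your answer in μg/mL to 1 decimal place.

61.1 μg/mL

Over one 17-h interval, 17/24 ≈ 0.70833 half-lives elapse, leaving f ≈ 0.6120 of each dose.
Single-dose peak C₀ = D/Vd = 2478/64 ≈ 38.719 μg/mL.
Steady-state trough Cmin,ss = C₀·f/(1−f) ≈ 38.719 × 0.6120/0.3880 ≈ 61.072 μg/mL.
Trough 61.1 μg/mL vs MEC 14 μg/mL: adequate.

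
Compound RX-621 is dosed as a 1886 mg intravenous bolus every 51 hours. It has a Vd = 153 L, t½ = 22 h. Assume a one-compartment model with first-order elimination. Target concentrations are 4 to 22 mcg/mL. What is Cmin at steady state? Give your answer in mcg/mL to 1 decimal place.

3.1 mcg/mL

τ/t½ = 51/22 ≈ 2.3182, so fraction remaining f = (1/2)^(51/22) ≈ 0.2005.
Accumulation ratio R = 1/(1 − f) ≈ 1/0.7995 ≈ 1.2508.
Each bolus raises the concentration by D/Vd = 1886/153 ≈ 12.327 mcg/mL.
Cmax,ss = C₀/(1 − f) ≈ 12.327/0.7995 ≈ 15.418 mcg/mL.
One interval later, Cmin,ss = Cmax,ss·e^(−kτ) ≈ 15.418 × 0.2005 ≈ 3.091 mcg/mL.
Trough 3.1 mcg/mL vs MEC 4 mcg/mL: subtherapeutic.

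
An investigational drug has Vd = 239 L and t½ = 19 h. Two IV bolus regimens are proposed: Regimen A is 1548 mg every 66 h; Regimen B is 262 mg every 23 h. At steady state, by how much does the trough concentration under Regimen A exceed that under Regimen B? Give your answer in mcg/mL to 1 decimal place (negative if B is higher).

-0.2 mcg/mL

Regimen A: f = (1/2)^(66/19) ≈ 0.0900; Cmin,ss = (1548/239)·f/(1−f) ≈ 0.641 mcg/mL.
Regimen B: f = (1/2)^(23/19) ≈ 0.4321; Cmin,ss = (262/239)·f/(1−f) ≈ 0.834 mcg/mL.
Difference ≈ 0.641 − 0.834 ≈ -0.193 mcg/mL.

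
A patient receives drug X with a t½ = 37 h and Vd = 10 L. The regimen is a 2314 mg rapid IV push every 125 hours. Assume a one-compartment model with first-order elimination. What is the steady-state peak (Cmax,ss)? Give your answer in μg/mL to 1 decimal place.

256.0 μg/mL

τ/t½ = 125/37 ≈ 3.3784, so fraction remaining f = (1/2)^(125/37) ≈ 0.0962.
At steady state, accumulation factor R = 1/(1 − e^(−kτ)) ≈ 1.1064.
Each bolus raises the concentration by D/Vd = 2314/10 ≈ 231.400 μg/mL.
Steady-state peak Cmax,ss = C₀·R ≈ 231.400 × 1.1064 ≈ 256.021 μg/mL.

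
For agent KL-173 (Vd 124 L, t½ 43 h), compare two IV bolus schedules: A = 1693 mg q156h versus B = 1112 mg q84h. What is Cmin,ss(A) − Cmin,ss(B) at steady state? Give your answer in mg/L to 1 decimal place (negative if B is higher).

-1.9 mg/L

Regimen A: f = (1/2)^(156/43) ≈ 0.0809; Cmin,ss = (1693/124)·f/(1−f) ≈ 1.202 mg/L.
Regimen B: f = (1/2)^(84/43) ≈ 0.2582; Cmin,ss = (1112/124)·f/(1−f) ≈ 3.121 mg/L.
Difference ≈ 1.202 − 3.121 ≈ -1.919 mg/L.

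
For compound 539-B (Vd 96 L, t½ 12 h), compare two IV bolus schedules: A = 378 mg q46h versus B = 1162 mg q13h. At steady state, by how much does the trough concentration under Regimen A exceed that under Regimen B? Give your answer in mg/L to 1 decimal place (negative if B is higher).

-10.5 mg/L

Regimen A: f = (1/2)^(46/12) ≈ 0.0702; Cmin,ss = (378/96)·f/(1−f) ≈ 0.297 mg/L.
Regimen B: f = (1/2)^(13/12) ≈ 0.4719; Cmin,ss = (1162/96)·f/(1−f) ≈ 10.816 mg/L.
Difference ≈ 0.297 − 10.816 ≈ -10.519 mg/L.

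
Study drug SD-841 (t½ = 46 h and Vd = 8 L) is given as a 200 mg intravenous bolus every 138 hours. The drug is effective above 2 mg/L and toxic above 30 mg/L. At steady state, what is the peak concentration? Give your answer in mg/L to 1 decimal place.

The dosing interval is 3 half-lives, so f = 2^(−3) = 0.125.
Accumulation ratio R = 1/(1 − f) = 1/0.875 = 8/7.
Single-dose peak C₀ = D/Vd = 200/8 = 25 mg/L.
Steady-state peak Cmax,ss = C₀·R = 25 × 8/7 ≈ 28.571 mg/L.
Peak 28.6 mg/L vs MTC 30 mg/L: below toxic threshold.

28.6 mg/L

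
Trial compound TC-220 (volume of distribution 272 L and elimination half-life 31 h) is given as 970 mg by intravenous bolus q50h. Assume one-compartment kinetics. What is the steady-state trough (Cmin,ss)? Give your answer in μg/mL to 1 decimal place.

τ/t½ = 50/31 ≈ 1.6129, so fraction remaining f = (1/2)^(50/31) ≈ 0.3269.
Accumulation ratio R = 1/(1 − f) ≈ 1/0.6731 ≈ 1.4857.
Each bolus raises the concentration by D/Vd = 970/272 ≈ 3.566 μg/mL.
Cmax,ss = C₀/(1 − f) ≈ 3.566/0.6731 ≈ 5.298 μg/mL.
Steady-state trough Cmin,ss = Cmax,ss·f ≈ 5.298 × 0.3269 ≈ 1.732 μg/mL.

1.7 μg/mL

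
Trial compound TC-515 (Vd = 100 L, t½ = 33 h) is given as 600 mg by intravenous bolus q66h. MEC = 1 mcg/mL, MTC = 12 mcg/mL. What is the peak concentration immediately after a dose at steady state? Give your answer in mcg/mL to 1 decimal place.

8.0 mcg/mL

The dosing interval is 2 half-lives, so f = 2^(−2) = 0.25.
At steady state, R = 1/(1 − 0.25) = 4/3.
Single-dose peak C₀ = D/Vd = 600/100 = 6 mcg/mL.
Steady-state peak Cmax,ss = C₀·R = 6 × 4/3 ≈ 8.000 mcg/mL.
Peak 8.0 mcg/mL vs MTC 12 mcg/mL: below toxic threshold.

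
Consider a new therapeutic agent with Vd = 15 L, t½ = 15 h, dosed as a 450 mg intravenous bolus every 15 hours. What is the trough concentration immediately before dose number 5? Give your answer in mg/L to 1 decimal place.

f = (1/2)^(τ/t½) = (1/2)^(15/15) ≈ 0.5000.
C₀ = D/Vd = 450/15 ≈ 30.000 mg/L.
Before the 5th dose, 4 doses have been given. Superposition: Cmin = C₀·(f + f² + … + f^4).
≈ 30.000 × (0.5000 + 0.2500 + 0.1250 + 0.0625) ≈ 30.000 × 0.9375 ≈ 28.125 mg/L.

28.1 mg/L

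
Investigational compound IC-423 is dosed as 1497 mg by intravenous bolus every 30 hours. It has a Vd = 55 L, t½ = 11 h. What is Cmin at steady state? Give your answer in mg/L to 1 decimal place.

4.8 mg/L

Over one 30-h interval, 30/11 ≈ 2.7273 half-lives elapse, leaving f ≈ 0.1510 of each dose.
Each bolus raises the concentration by D/Vd = 1497/55 ≈ 27.218 mg/L.
Steady-state trough Cmin,ss = C₀·f/(1−f) ≈ 27.218 × 0.1510/0.8490 ≈ 4.841 mg/L.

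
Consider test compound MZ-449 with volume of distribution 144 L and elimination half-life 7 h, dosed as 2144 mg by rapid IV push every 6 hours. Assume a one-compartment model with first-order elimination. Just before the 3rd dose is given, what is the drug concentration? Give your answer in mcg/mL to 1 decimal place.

12.8 mcg/mL

f = (1/2)^(τ/t½) = (1/2)^(6/7) ≈ 0.5520.
C₀ = D/Vd = 2144/144 ≈ 14.889 mcg/mL.
Before the 3rd dose, 2 doses have been given. Superposition: Cmin = C₀·(f + f²).
≈ 14.889 × (0.5520 + 0.3047) ≈ 14.889 × 0.8567 ≈ 12.755 mcg/mL.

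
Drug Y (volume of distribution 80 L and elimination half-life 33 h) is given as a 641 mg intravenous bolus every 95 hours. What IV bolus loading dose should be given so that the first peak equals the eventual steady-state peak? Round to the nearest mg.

f = (1/2)^(95/33) ≈ 0.135956; accumulation ratio R = 1/(1−f) ≈ 1.15735.
Loading dose to hit Cmax,ss on first dose: D_load = D_maint·R ≈ 641 × 1.15735 ≈ 741.86 mg.

742 mg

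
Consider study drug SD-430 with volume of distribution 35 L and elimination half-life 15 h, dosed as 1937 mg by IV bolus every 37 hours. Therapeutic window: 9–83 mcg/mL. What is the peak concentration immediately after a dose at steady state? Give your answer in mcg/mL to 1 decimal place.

67.6 mcg/mL

Over one 37-h interval, 37/15 ≈ 2.4667 half-lives elapse, leaving f ≈ 0.1809 of each dose.
Accumulation ratio R = 1/(1 − f) ≈ 1/0.8191 ≈ 1.2209.
Each bolus raises the concentration by D/Vd = 1937/35 ≈ 55.343 mcg/mL.
Steady-state peak Cmax,ss = C₀·R ≈ 55.343 × 1.2209 ≈ 67.568 mcg/mL.
Peak 67.6 mcg/mL vs MTC 83 mcg/mL: below toxic threshold.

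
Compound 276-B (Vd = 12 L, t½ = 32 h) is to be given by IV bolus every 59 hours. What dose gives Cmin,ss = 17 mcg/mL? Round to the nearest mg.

528 mg

τ/t½ = 59/32 ≈ 1.8438, so f = (1/2)^(59/32) ≈ 0.278597.
Cmin,ss = (D/Vd)·f/(1−f), so D = Cmin,ss·Vd·(1−f)/f.
D = 17 × 12 × (1−f)/f ≈ 17 × 12 × 2.58941 ≈ 528.24 mg.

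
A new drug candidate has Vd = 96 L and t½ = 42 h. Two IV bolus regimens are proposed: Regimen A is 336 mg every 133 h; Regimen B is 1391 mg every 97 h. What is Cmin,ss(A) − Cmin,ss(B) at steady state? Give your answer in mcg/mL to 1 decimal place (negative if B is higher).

-3.2 mcg/mL

Regimen A: f = (1/2)^(133/42) ≈ 0.1114; Cmin,ss = (336/96)·f/(1−f) ≈ 0.439 mcg/mL.
Regimen B: f = (1/2)^(97/42) ≈ 0.2017; Cmin,ss = (1391/96)·f/(1−f) ≈ 3.661 mcg/mL.
Difference ≈ 0.439 − 3.661 ≈ -3.222 mcg/mL.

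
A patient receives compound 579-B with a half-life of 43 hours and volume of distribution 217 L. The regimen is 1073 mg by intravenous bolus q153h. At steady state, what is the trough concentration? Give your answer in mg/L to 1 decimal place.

k = ln2/t½ = ln2/43 ≈ 0.016120 h⁻¹; fraction remaining f = e^(−kτ) = e^(−0.016120×153) ≈ 0.0849.
Accumulation ratio R = 1/(1 − f) ≈ 1/0.9151 ≈ 1.0928.
Each bolus raises the concentration by D/Vd = 1073/217 ≈ 4.945 mg/L.
Steady-state peak Cmax,ss = C₀·R ≈ 4.945 × 1.0928 ≈ 5.404 mg/L.
One interval later, Cmin,ss = Cmax,ss·e^(−kτ) ≈ 5.404 × 0.0849 ≈ 0.459 mg/L.

0.5 mg/L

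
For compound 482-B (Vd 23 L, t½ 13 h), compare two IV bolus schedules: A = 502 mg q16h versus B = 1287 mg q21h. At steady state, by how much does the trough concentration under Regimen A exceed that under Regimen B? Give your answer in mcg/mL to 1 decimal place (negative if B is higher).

Regimen A: f = (1/2)^(16/13) ≈ 0.4261; Cmin,ss = (502/23)·f/(1−f) ≈ 16.205 mcg/mL.
Regimen B: f = (1/2)^(21/13) ≈ 0.3264; Cmin,ss = (1287/23)·f/(1−f) ≈ 27.114 mcg/mL.
Difference ≈ 16.205 − 27.114 ≈ -10.909 mcg/mL.

-10.9 mcg/mL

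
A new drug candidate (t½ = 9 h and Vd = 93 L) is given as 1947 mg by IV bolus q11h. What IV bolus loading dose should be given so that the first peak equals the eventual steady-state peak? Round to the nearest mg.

f = (1/2)^(11/9) ≈ 0.428622; accumulation ratio R = 1/(1−f) ≈ 1.75015.
Loading dose to hit Cmax,ss on first dose: D_load = D_maint·R ≈ 1947 × 1.75015 ≈ 3407.54 mg.

3408 mg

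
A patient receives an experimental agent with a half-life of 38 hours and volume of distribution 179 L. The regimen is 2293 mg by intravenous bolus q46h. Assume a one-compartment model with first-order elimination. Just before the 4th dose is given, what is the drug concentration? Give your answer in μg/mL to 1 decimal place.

f = (1/2)^(τ/t½) = (1/2)^(46/38) ≈ 0.4321.
C₀ = D/Vd = 2293/179 ≈ 12.810 μg/mL.
Before the 4th dose, 3 doses have been given. Superposition: Cmin = C₀·(f + f² + … + f^3).
≈ 12.810 × (0.4321 + 0.1867 + 0.0807) ≈ 12.810 × 0.6995 ≈ 8.961 μg/mL.

9.0 μg/mL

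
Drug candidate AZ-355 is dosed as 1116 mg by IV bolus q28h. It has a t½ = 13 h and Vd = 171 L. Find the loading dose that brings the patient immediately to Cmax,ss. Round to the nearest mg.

f = (1/2)^(28/13) ≈ 0.224713; accumulation ratio R = 1/(1−f) ≈ 1.28984.
Loading dose to hit Cmax,ss on first dose: D_load = D_maint·R ≈ 1116 × 1.28984 ≈ 1439.46 mg.

1439 mg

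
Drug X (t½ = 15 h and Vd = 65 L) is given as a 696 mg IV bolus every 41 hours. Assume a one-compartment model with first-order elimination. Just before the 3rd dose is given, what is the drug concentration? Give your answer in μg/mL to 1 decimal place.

1.9 μg/mL

f = (1/2)^(τ/t½) = (1/2)^(41/15) ≈ 0.1504.
C₀ = D/Vd = 696/65 ≈ 10.708 μg/mL.
Before the 3rd dose, 2 doses have been given. Superposition: Cmin = C₀·(f + f²).
≈ 10.708 × (0.1504 + 0.0226) ≈ 10.708 × 0.1730 ≈ 1.852 μg/mL.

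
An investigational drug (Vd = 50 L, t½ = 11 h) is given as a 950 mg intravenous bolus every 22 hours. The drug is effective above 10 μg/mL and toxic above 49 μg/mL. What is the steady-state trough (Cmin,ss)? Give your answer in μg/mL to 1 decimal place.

6.3 μg/mL

τ = 22 h = 2 half-lives, so f = (1/2)^2 = 0.25.
Accumulation ratio R = 1/(1 − f) = 1/0.75 = 4/3.
Single-dose peak C₀ = D/Vd = 950/50 = 19 μg/mL.
Steady-state peak Cmax,ss = C₀·R = 19 × 4/3 ≈ 25.333 μg/mL.
Steady-state trough Cmin,ss = Cmax,ss·f ≈ 25.333 × 0.25 ≈ 6.333 μg/mL.
Trough 6.3 μg/mL vs MEC 10 μg/mL: subtherapeutic.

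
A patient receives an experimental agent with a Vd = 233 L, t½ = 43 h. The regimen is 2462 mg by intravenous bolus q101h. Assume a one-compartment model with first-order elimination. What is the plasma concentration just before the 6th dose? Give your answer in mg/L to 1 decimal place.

f = (1/2)^(τ/t½) = (1/2)^(101/43) ≈ 0.1963.
C₀ = D/Vd = 2462/233 ≈ 10.567 mg/L.
Before the 6th dose, 5 doses have been given. Superposition: Cmin = C₀·(f + f² + … + f^5).
≈ 10.567 × (0.1963 + 0.0385 + 0.0076 + 0.0015 + 0.0003) ≈ 10.567 × 0.2442 ≈ 2.580 mg/L.

2.6 mg/L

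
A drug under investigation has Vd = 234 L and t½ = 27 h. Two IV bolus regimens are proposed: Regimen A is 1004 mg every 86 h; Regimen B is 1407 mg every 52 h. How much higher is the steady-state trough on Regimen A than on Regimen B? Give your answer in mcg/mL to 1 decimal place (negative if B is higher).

Regimen A: f = (1/2)^(86/27) ≈ 0.1099; Cmin,ss = (1004/234)·f/(1−f) ≈ 0.530 mcg/mL.
Regimen B: f = (1/2)^(52/27) ≈ 0.2632; Cmin,ss = (1407/234)·f/(1−f) ≈ 2.148 mcg/mL.
Difference ≈ 0.530 − 2.148 ≈ -1.618 mcg/mL.

-1.6 mcg/mL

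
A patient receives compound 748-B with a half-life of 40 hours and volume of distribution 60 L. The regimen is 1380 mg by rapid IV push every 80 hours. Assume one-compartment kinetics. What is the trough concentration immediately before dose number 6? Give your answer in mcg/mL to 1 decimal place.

f = (1/2)^(τ/t½) = (1/2)^(80/40) ≈ 0.2500.
C₀ = D/Vd = 1380/60 ≈ 23.000 mcg/mL.
Before the 6th dose, 5 doses have been given. Superposition: Cmin = C₀·(f + f² + … + f^5).
≈ 23.000 × (0.2500 + 0.0625 + 0.0156 + 0.0039 + 0.0010) ≈ 23.000 × 0.3330 ≈ 7.659 mcg/mL.

7.7 mcg/mL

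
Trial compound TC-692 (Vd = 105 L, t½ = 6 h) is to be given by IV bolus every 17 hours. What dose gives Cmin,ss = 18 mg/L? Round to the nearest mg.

τ/t½ = 17/6 ≈ 2.8333, so f = (1/2)^(17/6) ≈ 0.140308.
Cmin,ss = (D/Vd)·f/(1−f), so D = Cmin,ss·Vd·(1−f)/f.
D = 18 × 105 × (1−f)/f ≈ 18 × 105 × 6.12718 ≈ 11580.37 mg.

11580 mg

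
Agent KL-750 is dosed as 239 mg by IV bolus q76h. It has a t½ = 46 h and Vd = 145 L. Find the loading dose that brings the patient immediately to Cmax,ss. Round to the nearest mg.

351 mg

f = (1/2)^(76/46) ≈ 0.318160; accumulation ratio R = 1/(1−f) ≈ 1.46662.
Loading dose to hit Cmax,ss on first dose: D_load = D_maint·R ≈ 239 × 1.46662 ≈ 350.52 mg.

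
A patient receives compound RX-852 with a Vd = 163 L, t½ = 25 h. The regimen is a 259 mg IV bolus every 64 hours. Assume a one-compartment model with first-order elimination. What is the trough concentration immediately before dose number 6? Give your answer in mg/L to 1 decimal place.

f = (1/2)^(τ/t½) = (1/2)^(64/25) ≈ 0.1696.
C₀ = D/Vd = 259/163 ≈ 1.589 mg/L.
Before the 6th dose, 5 doses have been given. Superposition: Cmin = C₀·(f + f² + … + f^5).
≈ 1.589 × (0.1696 + 0.0288 + 0.0049 + 0.0008 + 0.0001) ≈ 1.589 × 0.2042 ≈ 0.324 mg/L.

0.3 mg/L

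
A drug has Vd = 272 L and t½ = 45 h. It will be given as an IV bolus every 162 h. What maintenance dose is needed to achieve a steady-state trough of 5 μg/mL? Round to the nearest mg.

τ/t½ = 162/45 ≈ 3.6, so f = (1/2)^(162/45) ≈ 0.082469.
Cmin,ss = (D/Vd)·f/(1−f), so D = Cmin,ss·Vd·(1−f)/f.
D = 5 × 272 × (1−f)/f ≈ 5 × 272 × 11.12577 ≈ 15131.05 mg.

15131 mg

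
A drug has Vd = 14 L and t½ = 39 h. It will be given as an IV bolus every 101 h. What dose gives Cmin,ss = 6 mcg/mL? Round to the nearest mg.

τ/t½ = 101/39 ≈ 2.5897, so f = (1/2)^(101/39) ≈ 0.166115.
Cmin,ss = (D/Vd)·f/(1−f), so D = Cmin,ss·Vd·(1−f)/f.
D = 6 × 14 × (1−f)/f ≈ 6 × 14 × 5.01993 ≈ 421.67 mg.

422 mg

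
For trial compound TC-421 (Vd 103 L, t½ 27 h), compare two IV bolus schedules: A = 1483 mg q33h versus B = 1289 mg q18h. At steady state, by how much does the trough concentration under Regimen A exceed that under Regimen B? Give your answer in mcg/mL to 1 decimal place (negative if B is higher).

Regimen A: f = (1/2)^(33/27) ≈ 0.4286; Cmin,ss = (1483/103)·f/(1−f) ≈ 10.800 mcg/mL.
Regimen B: f = (1/2)^(18/27) ≈ 0.6300; Cmin,ss = (1289/103)·f/(1−f) ≈ 21.309 mcg/mL.
Difference ≈ 10.800 − 21.309 ≈ -10.509 mcg/mL.

-10.5 mcg/mL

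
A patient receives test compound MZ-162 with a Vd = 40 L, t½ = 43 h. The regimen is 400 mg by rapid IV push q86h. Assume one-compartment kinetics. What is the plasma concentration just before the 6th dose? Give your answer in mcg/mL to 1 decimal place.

f = (1/2)^(τ/t½) = (1/2)^(86/43) ≈ 0.2500.
C₀ = D/Vd = 400/40 ≈ 10.000 mcg/mL.
Before the 6th dose, 5 doses have been given. Superposition: Cmin = C₀·(f + f² + … + f^5).
≈ 10.000 × (0.2500 + 0.0625 + 0.0156 + 0.0039 + 0.0010) ≈ 10.000 × 0.3330 ≈ 3.330 mcg/mL.

3.3 mcg/mL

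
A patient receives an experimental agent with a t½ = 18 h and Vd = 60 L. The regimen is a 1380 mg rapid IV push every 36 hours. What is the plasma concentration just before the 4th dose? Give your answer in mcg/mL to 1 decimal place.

7.5 mcg/mL

f = (1/2)^(τ/t½) = (1/2)^(36/18) ≈ 0.2500.
C₀ = D/Vd = 1380/60 ≈ 23.000 mcg/mL.
Before the 4th dose, 3 doses have been given. Superposition: Cmin = C₀·(f + f² + … + f^3).
≈ 23.000 × (0.2500 + 0.0625 + 0.0156) ≈ 23.000 × 0.3281 ≈ 7.546 mcg/mL.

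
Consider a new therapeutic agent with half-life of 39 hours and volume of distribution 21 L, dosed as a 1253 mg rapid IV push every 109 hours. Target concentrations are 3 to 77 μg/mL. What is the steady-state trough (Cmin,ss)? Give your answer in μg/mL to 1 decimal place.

Over one 109-h interval, 109/39 ≈ 2.7949 half-lives elapse, leaving f ≈ 0.1441 of each dose.
At steady state, accumulation factor R = 1/(1 − e^(−kτ)) ≈ 1.1684.
Single-dose peak C₀ = D/Vd = 1253/21 ≈ 59.667 μg/mL.
Cmax,ss = C₀/(1 − f) ≈ 59.667/0.8559 ≈ 69.713 μg/mL.
Steady-state trough Cmin,ss = Cmax,ss·f ≈ 69.713 × 0.1441 ≈ 10.046 μg/mL.
Trough 10.0 μg/mL vs MEC 3 μg/mL: adequate.

10.0 μg/mL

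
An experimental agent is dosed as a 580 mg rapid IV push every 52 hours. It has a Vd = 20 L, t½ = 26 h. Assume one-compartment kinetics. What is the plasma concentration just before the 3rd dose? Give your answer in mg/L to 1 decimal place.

9.1 mg/L

f = (1/2)^(τ/t½) = (1/2)^(52/26) ≈ 0.2500.
C₀ = D/Vd = 580/20 ≈ 29.000 mg/L.
Before the 3rd dose, 2 doses have been given. Superposition: Cmin = C₀·(f + f²).
≈ 29.000 × (0.2500 + 0.0625) ≈ 29.000 × 0.3125 ≈ 9.062 mg/L.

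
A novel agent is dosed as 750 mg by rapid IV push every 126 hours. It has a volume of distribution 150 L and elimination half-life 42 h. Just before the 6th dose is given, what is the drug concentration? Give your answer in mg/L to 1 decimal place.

0.7 mg/L

f = (1/2)^(τ/t½) = (1/2)^(126/42) ≈ 0.1250.
C₀ = D/Vd = 750/150 ≈ 5.000 mg/L.
Before the 6th dose, 5 doses have been given. Superposition: Cmin = C₀·(f + f² + … + f^5).
≈ 5.000 × (0.1250 + 0.0156 + 0.0020 + 0.0002 + 0.0000) ≈ 5.000 × 0.1428 ≈ 0.714 mg/L.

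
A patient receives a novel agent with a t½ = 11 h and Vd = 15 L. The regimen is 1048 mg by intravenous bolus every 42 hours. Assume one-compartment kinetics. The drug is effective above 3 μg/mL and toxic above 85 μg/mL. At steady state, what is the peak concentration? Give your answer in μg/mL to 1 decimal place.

τ/t½ = 42/11 ≈ 3.8182, so fraction remaining f = (1/2)^(42/11) ≈ 0.0709.
At steady state, accumulation factor R = 1/(1 − e^(−kτ)) ≈ 1.0763.
Each bolus raises the concentration by D/Vd = 1048/15 ≈ 69.867 μg/mL.
Steady-state peak Cmax,ss = C₀·R ≈ 69.867 × 1.0763 ≈ 75.198 μg/mL.
Peak 75.2 μg/mL vs MTC 85 μg/mL: below toxic threshold.

75.2 μg/mL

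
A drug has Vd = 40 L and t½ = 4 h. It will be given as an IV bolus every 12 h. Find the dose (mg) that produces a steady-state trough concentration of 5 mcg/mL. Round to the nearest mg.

τ/t½ = 12/4 ≈ 3, so f = (1/2)^(12/4) ≈ 0.125000.
Cmin,ss = (D/Vd)·f/(1−f), so D = Cmin,ss·Vd·(1−f)/f.
D = 5 × 40 × (1−f)/f ≈ 5 × 40 × 7.00000 ≈ 1400.00 mg.

1400 mg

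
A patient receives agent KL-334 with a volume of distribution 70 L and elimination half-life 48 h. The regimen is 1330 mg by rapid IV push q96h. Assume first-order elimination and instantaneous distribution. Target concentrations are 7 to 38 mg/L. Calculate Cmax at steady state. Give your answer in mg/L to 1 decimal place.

25.3 mg/L

τ = 96 h = 2 half-lives, so f = (1/2)^2 = 0.25.
Accumulation ratio R = 1/(1 − f) = 1/0.75 = 4/3.
Single-dose peak C₀ = D/Vd = 1330/70 = 19 mg/L.
Steady-state peak Cmax,ss = C₀·R = 19 × 4/3 ≈ 25.333 mg/L.
Peak 25.3 mg/L vs MTC 38 mg/L: below toxic threshold.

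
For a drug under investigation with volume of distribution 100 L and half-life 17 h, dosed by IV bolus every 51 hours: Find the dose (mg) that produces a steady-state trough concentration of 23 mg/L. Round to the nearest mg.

τ/t½ = 51/17 ≈ 3, so f = (1/2)^(51/17) ≈ 0.125000.
Cmin,ss = (D/Vd)·f/(1−f), so D = Cmin,ss·Vd·(1−f)/f.
D = 23 × 100 × (1−f)/f ≈ 23 × 100 × 7.00000 ≈ 16100.00 mg.

16100 mg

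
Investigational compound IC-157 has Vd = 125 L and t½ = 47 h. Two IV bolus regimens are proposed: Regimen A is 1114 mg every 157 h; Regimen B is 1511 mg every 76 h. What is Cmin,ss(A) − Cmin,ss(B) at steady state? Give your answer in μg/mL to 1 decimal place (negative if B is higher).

-4.9 μg/mL

Regimen A: f = (1/2)^(157/47) ≈ 0.0987; Cmin,ss = (1114/125)·f/(1−f) ≈ 0.976 μg/mL.
Regimen B: f = (1/2)^(76/47) ≈ 0.3260; Cmin,ss = (1511/125)·f/(1−f) ≈ 5.847 μg/mL.
Difference ≈ 0.976 − 5.847 ≈ -4.871 μg/mL.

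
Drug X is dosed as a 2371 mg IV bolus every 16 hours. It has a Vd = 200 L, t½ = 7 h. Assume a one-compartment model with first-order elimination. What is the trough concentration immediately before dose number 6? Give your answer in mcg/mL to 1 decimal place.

3.1 mcg/mL

f = (1/2)^(τ/t½) = (1/2)^(16/7) ≈ 0.2051.
C₀ = D/Vd = 2371/200 ≈ 11.855 mcg/mL.
Before the 6th dose, 5 doses have been given. Superposition: Cmin = C₀·(f + f² + … + f^5).
≈ 11.855 × (0.2051 + 0.0421 + 0.0086 + 0.0018 + 0.0004) ≈ 11.855 × 0.2580 ≈ 3.059 mcg/mL.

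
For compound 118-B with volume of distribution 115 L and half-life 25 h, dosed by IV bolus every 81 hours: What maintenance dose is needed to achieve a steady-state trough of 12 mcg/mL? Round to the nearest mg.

τ/t½ = 81/25 ≈ 3.24, so f = (1/2)^(81/25) ≈ 0.105843.
Cmin,ss = (D/Vd)·f/(1−f), so D = Cmin,ss·Vd·(1−f)/f.
D = 12 × 115 × (1−f)/f ≈ 12 × 115 × 8.44796 ≈ 11658.18 mg.

11658 mg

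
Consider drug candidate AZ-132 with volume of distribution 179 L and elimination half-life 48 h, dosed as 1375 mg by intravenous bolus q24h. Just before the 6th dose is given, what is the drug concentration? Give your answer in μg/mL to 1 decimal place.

15.3 μg/mL

f = (1/2)^(τ/t½) = (1/2)^(24/48) ≈ 0.7071.
C₀ = D/Vd = 1375/179 ≈ 7.682 μg/mL.
Before the 6th dose, 5 doses have been given. Superposition: Cmin = C₀·(f + f² + … + f^5).
≈ 7.682 × (0.7071 + 0.5000 + 0.3535 + 0.2500 + 0.1768) ≈ 7.682 × 1.9874 ≈ 15.267 μg/mL.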